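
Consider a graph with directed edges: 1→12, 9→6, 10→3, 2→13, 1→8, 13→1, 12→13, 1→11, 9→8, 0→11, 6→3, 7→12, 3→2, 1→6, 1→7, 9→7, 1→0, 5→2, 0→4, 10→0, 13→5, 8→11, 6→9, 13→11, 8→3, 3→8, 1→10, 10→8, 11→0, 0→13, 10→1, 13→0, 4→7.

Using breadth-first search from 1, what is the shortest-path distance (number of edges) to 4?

2

Level 0: 1
Level 1: 0, 6, 7, 8, 10, 11, 12
Level 2: 3, 4, 9, 13
Level 3: 2, 5
4 first appears at level 2.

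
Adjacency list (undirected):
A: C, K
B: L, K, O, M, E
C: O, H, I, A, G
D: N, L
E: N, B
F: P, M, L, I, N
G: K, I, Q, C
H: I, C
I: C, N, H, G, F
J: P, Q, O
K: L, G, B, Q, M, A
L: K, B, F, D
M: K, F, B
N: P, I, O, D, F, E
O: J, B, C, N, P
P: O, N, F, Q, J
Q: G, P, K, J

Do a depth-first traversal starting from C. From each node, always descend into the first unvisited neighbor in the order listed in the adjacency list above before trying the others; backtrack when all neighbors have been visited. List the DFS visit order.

C, O, J, P, N, I, H, G, K, L, B, M, F, E, D, Q, A

Visit C
C → O
O → J
J → P
P → N
N → I
I → H
I → G
G → K
K → L
L → B
B → M
M → F
B → E
L → D
K → Q
K → A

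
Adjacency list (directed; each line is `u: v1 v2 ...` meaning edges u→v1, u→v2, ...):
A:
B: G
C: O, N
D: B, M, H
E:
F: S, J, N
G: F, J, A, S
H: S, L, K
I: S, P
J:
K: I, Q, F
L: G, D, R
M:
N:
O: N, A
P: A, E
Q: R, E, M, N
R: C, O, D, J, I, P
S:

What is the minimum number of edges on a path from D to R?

3

Level 0: D
Level 1: B, H, M
Level 2: G, K, L, S
Level 3: A, F, I, J, Q, R
Level 4: C, E, N, O, P
R first appears at level 3.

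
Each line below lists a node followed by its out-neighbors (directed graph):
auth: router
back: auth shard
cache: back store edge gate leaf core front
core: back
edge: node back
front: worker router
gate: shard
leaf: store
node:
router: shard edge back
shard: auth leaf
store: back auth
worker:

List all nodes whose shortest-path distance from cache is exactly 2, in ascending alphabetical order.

Level 0: cache
Level 1: back, core, edge, front, gate, leaf, store
Level 2: auth, node, router, shard, worker

auth, node, router, shard, worker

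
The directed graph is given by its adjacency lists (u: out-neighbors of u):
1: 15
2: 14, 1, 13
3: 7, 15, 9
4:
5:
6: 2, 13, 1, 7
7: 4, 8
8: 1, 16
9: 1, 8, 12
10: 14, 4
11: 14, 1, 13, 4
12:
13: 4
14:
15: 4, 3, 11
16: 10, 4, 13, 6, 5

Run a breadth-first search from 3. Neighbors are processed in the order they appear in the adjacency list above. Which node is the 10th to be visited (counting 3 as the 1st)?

Visit 3; enqueue 7, 15, 9 → queue [7, 15, 9]
Visit 7; enqueue 4, 8 → queue [15, 9, 4, 8]
Visit 15; enqueue 11 → queue [9, 4, 8, 11]
Visit 9; enqueue 1, 12 → queue [4, 8, 11, 1, 12]
Visit 4 → queue [8, 11, 1, 12]
Visit 8; enqueue 16 → queue [11, 1, 12, 16]
Visit 11; enqueue 14, 13 → queue [1, 12, 16, 14, 13]
Visit 1 → queue [12, 16, 14, 13]
Visit 12 → queue [16, 14, 13]
Visit 16; enqueue 10, 6, 5 → queue [14, 13, 10, 6, 5]
Visit 14 → queue [13, 10, 6, 5]
Visit 13 → queue [10, 6, 5]
Visit 10 → queue [6, 5]
Visit 6; enqueue 2 → queue [5, 2]
Visit 5 → queue [2]
Visit 2 → queue []

Visit order: 3, 7, 15, 9, 4, 8, 11, 1, 12, 16, 14, 13, 10, 6, 5, 2

16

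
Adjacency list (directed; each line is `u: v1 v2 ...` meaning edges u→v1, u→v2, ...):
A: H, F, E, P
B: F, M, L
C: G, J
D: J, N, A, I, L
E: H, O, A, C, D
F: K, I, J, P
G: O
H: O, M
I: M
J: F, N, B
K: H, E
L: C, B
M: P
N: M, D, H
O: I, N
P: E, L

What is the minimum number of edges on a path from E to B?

Level 0: E
Level 1: A, C, D, H, O
Level 2: F, G, I, J, L, M, N, P
Level 3: B, K
B first appears at level 3.

3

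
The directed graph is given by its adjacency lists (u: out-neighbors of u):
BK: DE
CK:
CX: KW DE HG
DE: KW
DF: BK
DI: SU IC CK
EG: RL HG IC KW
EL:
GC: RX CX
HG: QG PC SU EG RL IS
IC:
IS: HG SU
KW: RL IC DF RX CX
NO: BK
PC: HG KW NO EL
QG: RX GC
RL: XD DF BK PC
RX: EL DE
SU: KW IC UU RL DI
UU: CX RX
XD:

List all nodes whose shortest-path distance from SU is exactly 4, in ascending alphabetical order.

Level 0: SU
Level 1: DI, IC, KW, RL, UU
Level 2: BK, CK, CX, DF, PC, RX, XD
Level 3: DE, EL, HG, NO
Level 4: EG, IS, QG
Level 5: GC

EG, IS, QG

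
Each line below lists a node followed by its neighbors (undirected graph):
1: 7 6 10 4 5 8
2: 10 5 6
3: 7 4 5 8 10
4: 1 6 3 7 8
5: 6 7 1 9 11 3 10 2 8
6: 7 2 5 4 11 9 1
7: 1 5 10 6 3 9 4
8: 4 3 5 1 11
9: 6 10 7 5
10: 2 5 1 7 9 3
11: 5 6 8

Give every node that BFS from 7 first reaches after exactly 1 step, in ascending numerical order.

1, 3, 4, 5, 6, 9, 10

Level 0: 7
Level 1: 1, 3, 4, 5, 6, 9, 10
Level 2: 2, 8, 11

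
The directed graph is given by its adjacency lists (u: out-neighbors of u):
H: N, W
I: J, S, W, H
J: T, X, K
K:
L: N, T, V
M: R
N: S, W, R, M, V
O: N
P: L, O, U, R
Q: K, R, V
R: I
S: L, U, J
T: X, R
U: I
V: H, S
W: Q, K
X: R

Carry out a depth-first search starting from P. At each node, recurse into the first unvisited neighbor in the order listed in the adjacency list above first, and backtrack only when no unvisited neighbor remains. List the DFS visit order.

P → L → N → S → U → I → J → T → X → R → K → W → Q → V → H → M → O

Visit P
P → L
L → N
N → S
S → U
U → I
I → J
J → T
T → X
X → R
J → K
I → W
W → Q
Q → V
V → H
N → M
P → O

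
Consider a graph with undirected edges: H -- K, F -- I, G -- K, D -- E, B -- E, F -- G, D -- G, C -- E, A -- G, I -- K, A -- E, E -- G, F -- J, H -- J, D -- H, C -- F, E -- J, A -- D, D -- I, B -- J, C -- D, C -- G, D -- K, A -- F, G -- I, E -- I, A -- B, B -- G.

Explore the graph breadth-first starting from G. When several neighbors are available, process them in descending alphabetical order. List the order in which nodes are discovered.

G -> K -> I -> F -> E -> D -> C -> B -> A -> H -> J

Visit G; enqueue K, I, F, E, D, C, B, A → queue [K, I, F, E, D, C, B, A]
Visit K; enqueue H → queue [I, F, E, D, C, B, A, H]
Visit I → queue [F, E, D, C, B, A, H]
Visit F; enqueue J → queue [E, D, C, B, A, H, J]
Visit E → queue [D, C, B, A, H, J]
Visit D → queue [C, B, A, H, J]
Visit C → queue [B, A, H, J]
Visit B → queue [A, H, J]
Visit A → queue [H, J]
Visit H → queue [J]
Visit J → queue []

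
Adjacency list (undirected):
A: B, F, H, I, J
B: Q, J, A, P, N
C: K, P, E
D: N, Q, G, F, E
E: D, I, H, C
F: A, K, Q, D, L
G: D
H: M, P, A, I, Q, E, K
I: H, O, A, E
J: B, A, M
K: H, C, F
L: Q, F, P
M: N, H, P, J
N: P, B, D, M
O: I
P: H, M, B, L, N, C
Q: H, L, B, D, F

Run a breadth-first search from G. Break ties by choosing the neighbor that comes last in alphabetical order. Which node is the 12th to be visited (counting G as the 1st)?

Visit G; enqueue D → queue [D]
Visit D; enqueue Q, N, F, E → queue [Q, N, F, E]
Visit Q; enqueue L, H, B → queue [N, F, E, L, H, B]
Visit N; enqueue P, M → queue [F, E, L, H, B, P, M]
Visit F; enqueue K, A → queue [E, L, H, B, P, M, K, A]
Visit E; enqueue I, C → queue [L, H, B, P, M, K, A, I, C]
Visit L → queue [H, B, P, M, K, A, I, C]
Visit H → queue [B, P, M, K, A, I, C]
Visit B; enqueue J → queue [P, M, K, A, I, C, J]
Visit P → queue [M, K, A, I, C, J]
Visit M → queue [K, A, I, C, J]
Visit K → queue [A, I, C, J]
Visit A → queue [I, C, J]
Visit I; enqueue O → queue [C, J, O]
Visit C → queue [J, O]
Visit J → queue [O]
Visit O → queue []

Visit order: G, D, Q, N, F, E, L, H, B, P, M, K, A, I, C, J, O

K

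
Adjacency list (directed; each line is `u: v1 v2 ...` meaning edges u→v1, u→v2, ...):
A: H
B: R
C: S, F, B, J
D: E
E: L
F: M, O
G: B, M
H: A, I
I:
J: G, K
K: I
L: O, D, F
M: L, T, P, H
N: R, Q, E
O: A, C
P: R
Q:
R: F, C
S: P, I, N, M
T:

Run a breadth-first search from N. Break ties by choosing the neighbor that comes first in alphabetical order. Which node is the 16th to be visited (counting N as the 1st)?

K

Visit N; enqueue E, Q, R → queue [E, Q, R]
Visit E; enqueue L → queue [Q, R, L]
Visit Q → queue [R, L]
Visit R; enqueue C, F → queue [L, C, F]
Visit L; enqueue D, O → queue [C, F, D, O]
Visit C; enqueue B, J, S → queue [F, D, O, B, J, S]
Visit F; enqueue M → queue [D, O, B, J, S, M]
Visit D → queue [O, B, J, S, M]
Visit O; enqueue A → queue [B, J, S, M, A]
Visit B → queue [J, S, M, A]
Visit J; enqueue G, K → queue [S, M, A, G, K]
Visit S; enqueue I, P → queue [M, A, G, K, I, P]
Visit M; enqueue H, T → queue [A, G, K, I, P, H, T]
Visit A → queue [G, K, I, P, H, T]
Visit G → queue [K, I, P, H, T]
Visit K → queue [I, P, H, T]
Visit I → queue [P, H, T]
Visit P → queue [H, T]
Visit H → queue [T]
Visit T → queue []

Visit order: N, E, Q, R, L, C, F, D, O, B, J, S, M, A, G, K, I, P, H, T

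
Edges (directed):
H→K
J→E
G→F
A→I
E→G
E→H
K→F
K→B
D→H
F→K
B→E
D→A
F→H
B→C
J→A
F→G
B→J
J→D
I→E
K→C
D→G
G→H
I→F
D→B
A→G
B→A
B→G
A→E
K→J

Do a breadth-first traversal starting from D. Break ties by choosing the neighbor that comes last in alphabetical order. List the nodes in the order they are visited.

Visit D; enqueue H, G, B, A → queue [H, G, B, A]
Visit H; enqueue K → queue [G, B, A, K]
Visit G; enqueue F → queue [B, A, K, F]
Visit B; enqueue J, E, C → queue [A, K, F, J, E, C]
Visit A; enqueue I → queue [K, F, J, E, C, I]
Visit K → queue [F, J, E, C, I]
Visit F → queue [J, E, C, I]
Visit J → queue [E, C, I]
Visit E → queue [C, I]
Visit C → queue [I]
Visit I → queue []

D, H, G, B, A, K, F, J, E, C, I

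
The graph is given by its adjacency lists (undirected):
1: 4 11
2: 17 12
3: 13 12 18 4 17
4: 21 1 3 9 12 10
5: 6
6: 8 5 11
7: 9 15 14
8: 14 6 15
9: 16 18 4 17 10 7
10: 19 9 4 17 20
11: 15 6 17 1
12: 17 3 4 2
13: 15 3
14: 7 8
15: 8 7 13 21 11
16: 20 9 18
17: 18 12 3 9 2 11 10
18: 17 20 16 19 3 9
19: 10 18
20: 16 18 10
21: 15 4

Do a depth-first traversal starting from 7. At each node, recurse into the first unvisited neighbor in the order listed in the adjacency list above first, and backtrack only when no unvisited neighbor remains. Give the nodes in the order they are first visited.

Visit 7
7 → 9
9 → 16
16 → 20
20 → 18
18 → 17
17 → 12
12 → 3
3 → 13
13 → 15
15 → 8
8 → 14
8 → 6
6 → 5
6 → 11
11 → 1
1 → 4
4 → 21
4 → 10
10 → 19
12 → 2

7 9 16 20 18 17 12 3 13 15 8 14 6 5 11 1 4 21 10 19 2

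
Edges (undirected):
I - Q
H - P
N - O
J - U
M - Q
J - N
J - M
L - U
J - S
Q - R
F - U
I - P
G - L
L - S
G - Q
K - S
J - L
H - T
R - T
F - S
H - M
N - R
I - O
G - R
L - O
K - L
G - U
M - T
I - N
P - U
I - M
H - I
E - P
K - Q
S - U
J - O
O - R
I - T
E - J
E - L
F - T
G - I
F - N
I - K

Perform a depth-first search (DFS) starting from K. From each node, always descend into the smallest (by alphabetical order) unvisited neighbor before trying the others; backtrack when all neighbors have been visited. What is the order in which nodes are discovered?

Visit K
K → I
I → G
G → L
L → E
E → J
J → M
M → H
H → P
P → U
U → F
F → N
N → O
O → R
R → Q
R → T
F → S

K I G L E J M H P U F N O R Q T S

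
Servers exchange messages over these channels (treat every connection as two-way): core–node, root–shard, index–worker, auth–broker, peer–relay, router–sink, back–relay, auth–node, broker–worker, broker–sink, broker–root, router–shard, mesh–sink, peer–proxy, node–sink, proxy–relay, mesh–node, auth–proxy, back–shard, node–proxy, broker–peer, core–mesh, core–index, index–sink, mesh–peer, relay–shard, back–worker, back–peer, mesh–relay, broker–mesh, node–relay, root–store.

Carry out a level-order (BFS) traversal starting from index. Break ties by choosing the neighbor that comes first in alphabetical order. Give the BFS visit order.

Visit index; enqueue core, sink, worker → queue [core, sink, worker]
Visit core; enqueue mesh, node → queue [sink, worker, mesh, node]
Visit sink; enqueue broker, router → queue [worker, mesh, node, broker, router]
Visit worker; enqueue back → queue [mesh, node, broker, router, back]
Visit mesh; enqueue peer, relay → queue [node, broker, router, back, peer, relay]
Visit node; enqueue auth, proxy → queue [broker, router, back, peer, relay, auth, proxy]
Visit broker; enqueue root → queue [router, back, peer, relay, auth, proxy, root]
Visit router; enqueue shard → queue [back, peer, relay, auth, proxy, root, shard]
Visit back → queue [peer, relay, auth, proxy, root, shard]
Visit peer → queue [relay, auth, proxy, root, shard]
Visit relay → queue [auth, proxy, root, shard]
Visit auth → queue [proxy, root, shard]
Visit proxy → queue [root, shard]
Visit root; enqueue store → queue [shard, store]
Visit shard → queue [store]
Visit store → queue []

index -> core -> sink -> worker -> mesh -> node -> broker -> router -> back -> peer -> relay -> auth -> proxy -> root -> shard -> store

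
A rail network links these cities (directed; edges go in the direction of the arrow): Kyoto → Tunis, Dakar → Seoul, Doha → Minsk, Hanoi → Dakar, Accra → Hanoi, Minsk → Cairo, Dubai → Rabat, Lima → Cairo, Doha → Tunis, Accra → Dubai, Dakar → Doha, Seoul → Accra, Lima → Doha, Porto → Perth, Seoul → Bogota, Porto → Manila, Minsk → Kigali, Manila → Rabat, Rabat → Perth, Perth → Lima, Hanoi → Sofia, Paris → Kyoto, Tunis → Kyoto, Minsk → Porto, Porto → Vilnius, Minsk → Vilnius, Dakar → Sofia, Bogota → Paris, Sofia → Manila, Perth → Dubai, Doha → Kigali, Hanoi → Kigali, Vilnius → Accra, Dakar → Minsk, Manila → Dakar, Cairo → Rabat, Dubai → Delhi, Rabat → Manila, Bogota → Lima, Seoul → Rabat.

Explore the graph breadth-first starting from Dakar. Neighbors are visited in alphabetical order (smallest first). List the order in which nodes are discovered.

Visit Dakar; enqueue Doha, Minsk, Seoul, Sofia → queue [Doha, Minsk, Seoul, Sofia]
Visit Doha; enqueue Kigali, Tunis → queue [Minsk, Seoul, Sofia, Kigali, Tunis]
Visit Minsk; enqueue Cairo, Porto, Vilnius → queue [Seoul, Sofia, Kigali, Tunis, Cairo, Porto, Vilnius]
Visit Seoul; enqueue Accra, Bogota, Rabat → queue [Sofia, Kigali, Tunis, Cairo, Porto, Vilnius, Accra, Bogota, Rabat]
Visit Sofia; enqueue Manila → queue [Kigali, Tunis, Cairo, Porto, Vilnius, Accra, Bogota, Rabat, Manila]
Visit Kigali → queue [Tunis, Cairo, Porto, Vilnius, Accra, Bogota, Rabat, Manila]
Visit Tunis; enqueue Kyoto → queue [Cairo, Porto, Vilnius, Accra, Bogota, Rabat, Manila, Kyoto]
Visit Cairo → queue [Porto, Vilnius, Accra, Bogota, Rabat, Manila, Kyoto]
Visit Porto; enqueue Perth → queue [Vilnius, Accra, Bogota, Rabat, Manila, Kyoto, Perth]
Visit Vilnius → queue [Accra, Bogota, Rabat, Manila, Kyoto, Perth]
Visit Accra; enqueue Dubai, Hanoi → queue [Bogota, Rabat, Manila, Kyoto, Perth, Dubai, Hanoi]
Visit Bogota; enqueue Lima, Paris → queue [Rabat, Manila, Kyoto, Perth, Dubai, Hanoi, Lima, Paris]
Visit Rabat → queue [Manila, Kyoto, Perth, Dubai, Hanoi, Lima, Paris]
Visit Manila → queue [Kyoto, Perth, Dubai, Hanoi, Lima, Paris]
Visit Kyoto → queue [Perth, Dubai, Hanoi, Lima, Paris]
Visit Perth → queue [Dubai, Hanoi, Lima, Paris]
Visit Dubai; enqueue Delhi → queue [Hanoi, Lima, Paris, Delhi]
Visit Hanoi → queue [Lima, Paris, Delhi]
Visit Lima → queue [Paris, Delhi]
Visit Paris → queue [Delhi]
Visit Delhi → queue []

Dakar, Doha, Minsk, Seoul, Sofia, Kigali, Tunis, Cairo, Porto, Vilnius, Accra, Bogota, Rabat, Manila, Kyoto, Perth, Dubai, Hanoi, Lima, Paris, Delhi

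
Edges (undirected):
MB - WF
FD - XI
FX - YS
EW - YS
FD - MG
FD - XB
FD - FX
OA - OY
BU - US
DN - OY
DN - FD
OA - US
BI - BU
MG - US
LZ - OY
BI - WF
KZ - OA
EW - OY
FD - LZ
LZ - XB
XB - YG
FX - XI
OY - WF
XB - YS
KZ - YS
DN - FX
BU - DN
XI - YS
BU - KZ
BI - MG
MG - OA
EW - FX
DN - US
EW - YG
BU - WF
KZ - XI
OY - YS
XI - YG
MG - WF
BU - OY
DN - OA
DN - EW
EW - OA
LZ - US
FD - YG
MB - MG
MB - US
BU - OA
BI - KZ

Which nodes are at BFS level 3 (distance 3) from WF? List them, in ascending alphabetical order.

Level 0: WF
Level 1: BI, BU, MB, MG, OY
Level 2: DN, EW, FD, KZ, LZ, OA, US, YS
Level 3: FX, XB, XI, YG

FX, XB, XI, YG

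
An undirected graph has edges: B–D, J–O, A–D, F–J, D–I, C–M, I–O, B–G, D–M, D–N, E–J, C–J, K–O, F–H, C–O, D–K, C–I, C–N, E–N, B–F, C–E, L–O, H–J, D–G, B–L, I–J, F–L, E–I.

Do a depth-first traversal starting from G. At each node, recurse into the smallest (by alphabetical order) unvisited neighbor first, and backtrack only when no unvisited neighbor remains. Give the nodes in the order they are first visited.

G, B, D, A, I, C, E, J, F, H, L, O, K, N, M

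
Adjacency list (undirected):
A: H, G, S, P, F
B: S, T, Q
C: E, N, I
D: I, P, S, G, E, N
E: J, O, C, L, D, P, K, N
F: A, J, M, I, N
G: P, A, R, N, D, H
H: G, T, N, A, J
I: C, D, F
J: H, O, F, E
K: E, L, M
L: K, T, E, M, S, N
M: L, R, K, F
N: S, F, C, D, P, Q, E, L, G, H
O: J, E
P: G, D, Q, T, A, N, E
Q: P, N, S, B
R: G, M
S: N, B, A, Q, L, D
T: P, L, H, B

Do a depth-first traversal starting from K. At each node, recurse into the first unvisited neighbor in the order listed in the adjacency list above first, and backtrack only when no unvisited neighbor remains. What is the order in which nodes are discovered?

K, E, J, H, G, P, D, I, C, N, S, B, T, L, M, R, F, A, Q, O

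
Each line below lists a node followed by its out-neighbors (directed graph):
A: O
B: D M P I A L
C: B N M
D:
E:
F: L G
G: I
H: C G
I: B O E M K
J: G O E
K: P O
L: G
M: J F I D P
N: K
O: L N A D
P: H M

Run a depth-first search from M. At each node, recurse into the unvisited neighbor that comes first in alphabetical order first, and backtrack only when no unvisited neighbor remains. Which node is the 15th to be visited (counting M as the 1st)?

Visit M
M → D
M → F
F → G
G → I
I → B
B → A
A → O
O → L
O → N
N → K
K → P
P → H
H → C
I → E
M → J

Visit order: M, D, F, G, I, B, A, O, L, N, K, P, H, C, E, J

E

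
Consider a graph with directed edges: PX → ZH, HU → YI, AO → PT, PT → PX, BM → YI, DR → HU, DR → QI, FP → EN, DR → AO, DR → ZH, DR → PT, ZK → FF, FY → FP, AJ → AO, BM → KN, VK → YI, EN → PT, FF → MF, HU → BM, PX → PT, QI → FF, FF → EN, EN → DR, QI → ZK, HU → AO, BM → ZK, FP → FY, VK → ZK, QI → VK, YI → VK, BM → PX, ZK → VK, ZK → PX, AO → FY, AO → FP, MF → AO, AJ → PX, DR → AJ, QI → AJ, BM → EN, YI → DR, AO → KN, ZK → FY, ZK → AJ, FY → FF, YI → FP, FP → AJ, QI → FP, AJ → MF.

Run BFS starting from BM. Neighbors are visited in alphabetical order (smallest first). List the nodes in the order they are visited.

BM, EN, KN, PX, YI, ZK, DR, PT, ZH, FP, VK, AJ, FF, FY, AO, HU, QI, MF

Visit BM; enqueue EN, KN, PX, YI, ZK → queue [EN, KN, PX, YI, ZK]
Visit EN; enqueue DR, PT → queue [KN, PX, YI, ZK, DR, PT]
Visit KN → queue [PX, YI, ZK, DR, PT]
Visit PX; enqueue ZH → queue [YI, ZK, DR, PT, ZH]
Visit YI; enqueue FP, VK → queue [ZK, DR, PT, ZH, FP, VK]
Visit ZK; enqueue AJ, FF, FY → queue [DR, PT, ZH, FP, VK, AJ, FF, FY]
Visit DR; enqueue AO, HU, QI → queue [PT, ZH, FP, VK, AJ, FF, FY, AO, HU, QI]
Visit PT → queue [ZH, FP, VK, AJ, FF, FY, AO, HU, QI]
Visit ZH → queue [FP, VK, AJ, FF, FY, AO, HU, QI]
Visit FP → queue [VK, AJ, FF, FY, AO, HU, QI]
Visit VK → queue [AJ, FF, FY, AO, HU, QI]
Visit AJ; enqueue MF → queue [FF, FY, AO, HU, QI, MF]
Visit FF → queue [FY, AO, HU, QI, MF]
Visit FY → queue [AO, HU, QI, MF]
Visit AO → queue [HU, QI, MF]
Visit HU → queue [QI, MF]
Visit QI → queue [MF]
Visit MF → queue []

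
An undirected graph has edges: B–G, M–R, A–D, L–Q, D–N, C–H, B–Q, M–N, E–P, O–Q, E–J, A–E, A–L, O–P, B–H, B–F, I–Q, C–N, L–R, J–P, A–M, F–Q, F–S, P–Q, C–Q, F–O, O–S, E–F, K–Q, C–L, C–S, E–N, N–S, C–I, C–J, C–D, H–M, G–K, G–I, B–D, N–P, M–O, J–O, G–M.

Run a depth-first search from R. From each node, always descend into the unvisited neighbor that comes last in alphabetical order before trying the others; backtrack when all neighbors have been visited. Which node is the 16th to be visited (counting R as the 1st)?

Visit R
R → M
M → O
O → S
S → N
N → P
P → Q
Q → L
L → C
C → J
J → E
E → F
F → B
B → H
B → G
G → K
G → I
B → D
D → A

Visit order: R, M, O, S, N, P, Q, L, C, J, E, F, B, H, G, K, I, D, A

K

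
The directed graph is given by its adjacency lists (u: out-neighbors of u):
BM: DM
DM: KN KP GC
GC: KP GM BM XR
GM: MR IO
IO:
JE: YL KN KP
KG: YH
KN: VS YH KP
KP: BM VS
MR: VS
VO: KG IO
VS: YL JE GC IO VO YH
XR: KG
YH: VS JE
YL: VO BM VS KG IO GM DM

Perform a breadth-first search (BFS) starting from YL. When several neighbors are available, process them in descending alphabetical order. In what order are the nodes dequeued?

Visit YL; enqueue VS, VO, KG, IO, GM, DM, BM → queue [VS, VO, KG, IO, GM, DM, BM]
Visit VS; enqueue YH, JE, GC → queue [VO, KG, IO, GM, DM, BM, YH, JE, GC]
Visit VO → queue [KG, IO, GM, DM, BM, YH, JE, GC]
Visit KG → queue [IO, GM, DM, BM, YH, JE, GC]
Visit IO → queue [GM, DM, BM, YH, JE, GC]
Visit GM; enqueue MR → queue [DM, BM, YH, JE, GC, MR]
Visit DM; enqueue KP, KN → queue [BM, YH, JE, GC, MR, KP, KN]
Visit BM → queue [YH, JE, GC, MR, KP, KN]
Visit YH → queue [JE, GC, MR, KP, KN]
Visit JE → queue [GC, MR, KP, KN]
Visit GC; enqueue XR → queue [MR, KP, KN, XR]
Visit MR → queue [KP, KN, XR]
Visit KP → queue [KN, XR]
Visit KN → queue [XR]
Visit XR → queue []

YL VS VO KG IO GM DM BM YH JE GC MR KP KN XR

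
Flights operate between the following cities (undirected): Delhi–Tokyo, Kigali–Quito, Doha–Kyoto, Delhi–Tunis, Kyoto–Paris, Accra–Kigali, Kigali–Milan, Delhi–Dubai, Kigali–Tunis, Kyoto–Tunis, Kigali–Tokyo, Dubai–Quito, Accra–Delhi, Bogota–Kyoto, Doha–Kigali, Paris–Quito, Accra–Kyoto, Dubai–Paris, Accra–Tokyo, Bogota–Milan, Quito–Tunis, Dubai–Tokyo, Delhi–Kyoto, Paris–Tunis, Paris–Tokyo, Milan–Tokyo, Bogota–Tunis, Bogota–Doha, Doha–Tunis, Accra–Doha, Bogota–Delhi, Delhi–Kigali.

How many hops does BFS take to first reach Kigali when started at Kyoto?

Level 0: Kyoto
Level 1: Accra, Bogota, Delhi, Doha, Paris, Tunis
Level 2: Dubai, Kigali, Milan, Quito, Tokyo
Kigali first appears at level 2.

2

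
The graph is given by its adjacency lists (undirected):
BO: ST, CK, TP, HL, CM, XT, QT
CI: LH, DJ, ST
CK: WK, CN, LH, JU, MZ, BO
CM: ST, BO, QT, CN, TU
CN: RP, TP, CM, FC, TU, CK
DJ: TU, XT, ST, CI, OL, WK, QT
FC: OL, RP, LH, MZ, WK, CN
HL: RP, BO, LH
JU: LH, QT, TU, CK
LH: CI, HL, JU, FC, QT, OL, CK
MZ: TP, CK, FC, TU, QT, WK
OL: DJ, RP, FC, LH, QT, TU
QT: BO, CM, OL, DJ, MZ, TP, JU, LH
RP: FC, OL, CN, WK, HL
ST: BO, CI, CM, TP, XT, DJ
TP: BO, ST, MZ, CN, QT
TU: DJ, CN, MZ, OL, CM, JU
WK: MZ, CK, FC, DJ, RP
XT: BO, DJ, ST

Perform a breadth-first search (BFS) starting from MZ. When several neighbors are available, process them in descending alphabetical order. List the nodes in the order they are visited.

MZ WK TU TP QT FC CK RP DJ OL JU CN CM ST BO LH HL XT CI

Visit MZ; enqueue WK, TU, TP, QT, FC, CK → queue [WK, TU, TP, QT, FC, CK]
Visit WK; enqueue RP, DJ → queue [TU, TP, QT, FC, CK, RP, DJ]
Visit TU; enqueue OL, JU, CN, CM → queue [TP, QT, FC, CK, RP, DJ, OL, JU, CN, CM]
Visit TP; enqueue ST, BO → queue [QT, FC, CK, RP, DJ, OL, JU, CN, CM, ST, BO]
Visit QT; enqueue LH → queue [FC, CK, RP, DJ, OL, JU, CN, CM, ST, BO, LH]
Visit FC → queue [CK, RP, DJ, OL, JU, CN, CM, ST, BO, LH]
Visit CK → queue [RP, DJ, OL, JU, CN, CM, ST, BO, LH]
Visit RP; enqueue HL → queue [DJ, OL, JU, CN, CM, ST, BO, LH, HL]
Visit DJ; enqueue XT, CI → queue [OL, JU, CN, CM, ST, BO, LH, HL, XT, CI]
Visit OL → queue [JU, CN, CM, ST, BO, LH, HL, XT, CI]
Visit JU → queue [CN, CM, ST, BO, LH, HL, XT, CI]
Visit CN → queue [CM, ST, BO, LH, HL, XT, CI]
Visit CM → queue [ST, BO, LH, HL, XT, CI]
Visit ST → queue [BO, LH, HL, XT, CI]
Visit BO → queue [LH, HL, XT, CI]
Visit LH → queue [HL, XT, CI]
Visit HL → queue [XT, CI]
Visit XT → queue [CI]
Visit CI → queue []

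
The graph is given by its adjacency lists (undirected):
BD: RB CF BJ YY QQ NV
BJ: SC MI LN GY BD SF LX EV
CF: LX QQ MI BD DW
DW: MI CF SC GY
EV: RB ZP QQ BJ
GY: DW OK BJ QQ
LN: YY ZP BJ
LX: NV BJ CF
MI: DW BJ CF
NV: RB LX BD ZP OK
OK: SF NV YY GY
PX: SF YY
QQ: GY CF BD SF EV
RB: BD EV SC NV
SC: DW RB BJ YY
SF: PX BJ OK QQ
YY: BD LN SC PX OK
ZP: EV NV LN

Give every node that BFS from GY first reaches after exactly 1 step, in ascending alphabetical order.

BJ, DW, OK, QQ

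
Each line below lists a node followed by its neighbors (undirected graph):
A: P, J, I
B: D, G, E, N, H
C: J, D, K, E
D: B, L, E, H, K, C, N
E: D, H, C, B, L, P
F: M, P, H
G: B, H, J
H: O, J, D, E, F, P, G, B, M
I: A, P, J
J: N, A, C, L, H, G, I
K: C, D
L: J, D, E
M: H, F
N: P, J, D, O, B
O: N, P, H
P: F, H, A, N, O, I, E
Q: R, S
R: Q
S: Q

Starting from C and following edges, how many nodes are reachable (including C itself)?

BFS from C visits: C, D, E, J, K, B, H, L, N, P, A, G, I, F, M, O
Reachable nodes: 16 of 19 total.

16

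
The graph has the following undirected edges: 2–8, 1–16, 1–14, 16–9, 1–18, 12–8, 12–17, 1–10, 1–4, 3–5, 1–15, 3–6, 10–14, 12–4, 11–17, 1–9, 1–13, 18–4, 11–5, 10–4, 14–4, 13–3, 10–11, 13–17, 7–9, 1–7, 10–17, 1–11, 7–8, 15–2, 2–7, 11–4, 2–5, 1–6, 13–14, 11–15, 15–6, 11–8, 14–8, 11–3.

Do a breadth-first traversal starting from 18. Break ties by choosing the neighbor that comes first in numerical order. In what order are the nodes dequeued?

18 -> 1 -> 4 -> 6 -> 7 -> 9 -> 10 -> 11 -> 13 -> 14 -> 15 -> 16 -> 12 -> 3 -> 2 -> 8 -> 17 -> 5

Visit 18; enqueue 1, 4 → queue [1, 4]
Visit 1; enqueue 6, 7, 9, 10, 11, 13, 14, 15, 16 → queue [4, 6, 7, 9, 10, 11, 13, 14, 15, 16]
Visit 4; enqueue 12 → queue [6, 7, 9, 10, 11, 13, 14, 15, 16, 12]
Visit 6; enqueue 3 → queue [7, 9, 10, 11, 13, 14, 15, 16, 12, 3]
Visit 7; enqueue 2, 8 → queue [9, 10, 11, 13, 14, 15, 16, 12, 3, 2, 8]
Visit 9 → queue [10, 11, 13, 14, 15, 16, 12, 3, 2, 8]
Visit 10; enqueue 17 → queue [11, 13, 14, 15, 16, 12, 3, 2, 8, 17]
Visit 11; enqueue 5 → queue [13, 14, 15, 16, 12, 3, 2, 8, 17, 5]
Visit 13 → queue [14, 15, 16, 12, 3, 2, 8, 17, 5]
Visit 14 → queue [15, 16, 12, 3, 2, 8, 17, 5]
Visit 15 → queue [16, 12, 3, 2, 8, 17, 5]
Visit 16 → queue [12, 3, 2, 8, 17, 5]
Visit 12 → queue [3, 2, 8, 17, 5]
Visit 3 → queue [2, 8, 17, 5]
Visit 2 → queue [8, 17, 5]
Visit 8 → queue [17, 5]
Visit 17 → queue [5]
Visit 5 → queue []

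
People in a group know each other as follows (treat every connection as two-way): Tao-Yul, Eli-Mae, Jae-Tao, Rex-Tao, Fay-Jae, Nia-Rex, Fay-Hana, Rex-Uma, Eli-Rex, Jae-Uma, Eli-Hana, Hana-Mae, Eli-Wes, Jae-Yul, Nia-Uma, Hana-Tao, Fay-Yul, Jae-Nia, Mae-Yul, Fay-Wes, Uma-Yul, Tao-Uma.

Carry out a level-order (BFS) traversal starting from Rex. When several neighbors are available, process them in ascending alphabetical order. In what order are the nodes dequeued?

Visit Rex; enqueue Eli, Nia, Tao, Uma → queue [Eli, Nia, Tao, Uma]
Visit Eli; enqueue Hana, Mae, Wes → queue [Nia, Tao, Uma, Hana, Mae, Wes]
Visit Nia; enqueue Jae → queue [Tao, Uma, Hana, Mae, Wes, Jae]
Visit Tao; enqueue Yul → queue [Uma, Hana, Mae, Wes, Jae, Yul]
Visit Uma → queue [Hana, Mae, Wes, Jae, Yul]
Visit Hana; enqueue Fay → queue [Mae, Wes, Jae, Yul, Fay]
Visit Mae → queue [Wes, Jae, Yul, Fay]
Visit Wes → queue [Jae, Yul, Fay]
Visit Jae → queue [Yul, Fay]
Visit Yul → queue [Fay]
Visit Fay → queue []

Rex → Eli → Nia → Tao → Uma → Hana → Mae → Wes → Jae → Yul → Fay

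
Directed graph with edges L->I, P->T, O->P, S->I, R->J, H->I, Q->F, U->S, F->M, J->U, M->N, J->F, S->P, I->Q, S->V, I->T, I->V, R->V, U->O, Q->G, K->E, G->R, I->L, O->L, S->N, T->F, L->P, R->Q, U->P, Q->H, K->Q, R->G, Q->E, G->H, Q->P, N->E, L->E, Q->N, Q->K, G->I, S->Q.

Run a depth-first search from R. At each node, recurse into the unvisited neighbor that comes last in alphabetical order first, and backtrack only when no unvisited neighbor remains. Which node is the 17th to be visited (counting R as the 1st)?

Visit R
R → V
R → Q
Q → P
P → T
T → F
F → M
M → N
N → E
Q → K
Q → H
H → I
I → L
Q → G
R → J
J → U
U → S
U → O

Visit order: R, V, Q, P, T, F, M, N, E, K, H, I, L, G, J, U, S, O

S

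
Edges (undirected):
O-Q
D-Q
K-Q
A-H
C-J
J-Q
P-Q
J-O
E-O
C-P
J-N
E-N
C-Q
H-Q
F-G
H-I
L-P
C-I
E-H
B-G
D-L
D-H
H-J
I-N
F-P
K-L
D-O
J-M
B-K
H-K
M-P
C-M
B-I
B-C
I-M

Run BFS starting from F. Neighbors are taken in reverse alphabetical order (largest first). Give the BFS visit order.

Visit F; enqueue P, G → queue [P, G]
Visit P; enqueue Q, M, L, C → queue [G, Q, M, L, C]
Visit G; enqueue B → queue [Q, M, L, C, B]
Visit Q; enqueue O, K, J, H, D → queue [M, L, C, B, O, K, J, H, D]
Visit M; enqueue I → queue [L, C, B, O, K, J, H, D, I]
Visit L → queue [C, B, O, K, J, H, D, I]
Visit C → queue [B, O, K, J, H, D, I]
Visit B → queue [O, K, J, H, D, I]
Visit O; enqueue E → queue [K, J, H, D, I, E]
Visit K → queue [J, H, D, I, E]
Visit J; enqueue N → queue [H, D, I, E, N]
Visit H; enqueue A → queue [D, I, E, N, A]
Visit D → queue [I, E, N, A]
Visit I → queue [E, N, A]
Visit E → queue [N, A]
Visit N → queue [A]
Visit A → queue []

F, P, G, Q, M, L, C, B, O, K, J, H, D, I, E, N, A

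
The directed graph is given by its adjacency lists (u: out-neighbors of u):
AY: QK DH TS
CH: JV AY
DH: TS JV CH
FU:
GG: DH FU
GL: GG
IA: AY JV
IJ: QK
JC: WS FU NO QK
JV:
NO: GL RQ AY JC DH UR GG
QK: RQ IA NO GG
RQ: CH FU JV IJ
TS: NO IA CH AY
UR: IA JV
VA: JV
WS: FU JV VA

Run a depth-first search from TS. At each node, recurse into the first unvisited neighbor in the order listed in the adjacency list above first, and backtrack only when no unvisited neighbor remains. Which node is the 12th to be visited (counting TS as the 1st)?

Visit TS
TS → NO
NO → GL
GL → GG
GG → DH
DH → JV
DH → CH
CH → AY
AY → QK
QK → RQ
RQ → FU
RQ → IJ
QK → IA
NO → JC
JC → WS
WS → VA
NO → UR

Visit order: TS, NO, GL, GG, DH, JV, CH, AY, QK, RQ, FU, IJ, IA, JC, WS, VA, UR

IJ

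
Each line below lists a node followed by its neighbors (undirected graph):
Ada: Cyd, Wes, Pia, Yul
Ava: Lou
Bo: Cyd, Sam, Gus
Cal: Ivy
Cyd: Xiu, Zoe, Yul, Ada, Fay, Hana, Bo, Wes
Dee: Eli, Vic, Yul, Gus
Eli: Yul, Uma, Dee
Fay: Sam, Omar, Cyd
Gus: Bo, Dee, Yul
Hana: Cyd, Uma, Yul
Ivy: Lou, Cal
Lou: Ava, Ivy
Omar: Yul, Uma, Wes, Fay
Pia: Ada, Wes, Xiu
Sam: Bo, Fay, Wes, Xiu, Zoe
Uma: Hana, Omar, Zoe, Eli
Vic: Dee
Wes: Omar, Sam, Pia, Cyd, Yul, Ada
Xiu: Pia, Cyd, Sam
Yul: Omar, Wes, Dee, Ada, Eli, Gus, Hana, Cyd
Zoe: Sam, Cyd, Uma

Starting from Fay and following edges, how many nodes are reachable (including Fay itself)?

BFS from Fay visits: Fay, Sam, Omar, Cyd, Bo, Wes, Xiu, Zoe, Yul, Uma, Ada, Hana, Gus, Pia, Dee, Eli, Vic
Reachable nodes: 17 of 21 total.

17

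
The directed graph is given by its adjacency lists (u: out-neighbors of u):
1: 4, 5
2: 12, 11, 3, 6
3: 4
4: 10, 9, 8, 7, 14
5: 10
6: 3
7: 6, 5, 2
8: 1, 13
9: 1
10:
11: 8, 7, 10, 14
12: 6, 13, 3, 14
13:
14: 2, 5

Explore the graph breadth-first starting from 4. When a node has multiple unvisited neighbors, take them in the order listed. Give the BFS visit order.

4 -> 10 -> 9 -> 8 -> 7 -> 14 -> 1 -> 13 -> 6 -> 5 -> 2 -> 3 -> 12 -> 11

Visit 4; enqueue 10, 9, 8, 7, 14 → queue [10, 9, 8, 7, 14]
Visit 10 → queue [9, 8, 7, 14]
Visit 9; enqueue 1 → queue [8, 7, 14, 1]
Visit 8; enqueue 13 → queue [7, 14, 1, 13]
Visit 7; enqueue 6, 5, 2 → queue [14, 1, 13, 6, 5, 2]
Visit 14 → queue [1, 13, 6, 5, 2]
Visit 1 → queue [13, 6, 5, 2]
Visit 13 → queue [6, 5, 2]
Visit 6; enqueue 3 → queue [5, 2, 3]
Visit 5 → queue [2, 3]
Visit 2; enqueue 12, 11 → queue [3, 12, 11]
Visit 3 → queue [12, 11]
Visit 12 → queue [11]
Visit 11 → queue []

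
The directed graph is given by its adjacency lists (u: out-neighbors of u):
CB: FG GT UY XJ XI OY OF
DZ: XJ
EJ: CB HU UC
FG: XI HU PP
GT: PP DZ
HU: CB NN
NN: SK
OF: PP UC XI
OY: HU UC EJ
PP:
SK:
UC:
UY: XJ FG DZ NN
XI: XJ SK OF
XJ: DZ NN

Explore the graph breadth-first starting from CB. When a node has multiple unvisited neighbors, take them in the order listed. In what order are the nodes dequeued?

Visit CB; enqueue FG, GT, UY, XJ, XI, OY, OF → queue [FG, GT, UY, XJ, XI, OY, OF]
Visit FG; enqueue HU, PP → queue [GT, UY, XJ, XI, OY, OF, HU, PP]
Visit GT; enqueue DZ → queue [UY, XJ, XI, OY, OF, HU, PP, DZ]
Visit UY; enqueue NN → queue [XJ, XI, OY, OF, HU, PP, DZ, NN]
Visit XJ → queue [XI, OY, OF, HU, PP, DZ, NN]
Visit XI; enqueue SK → queue [OY, OF, HU, PP, DZ, NN, SK]
Visit OY; enqueue UC, EJ → queue [OF, HU, PP, DZ, NN, SK, UC, EJ]
Visit OF → queue [HU, PP, DZ, NN, SK, UC, EJ]
Visit HU → queue [PP, DZ, NN, SK, UC, EJ]
Visit PP → queue [DZ, NN, SK, UC, EJ]
Visit DZ → queue [NN, SK, UC, EJ]
Visit NN → queue [SK, UC, EJ]
Visit SK → queue [UC, EJ]
Visit UC → queue [EJ]
Visit EJ → queue []

CB FG GT UY XJ XI OY OF HU PP DZ NN SK UC EJ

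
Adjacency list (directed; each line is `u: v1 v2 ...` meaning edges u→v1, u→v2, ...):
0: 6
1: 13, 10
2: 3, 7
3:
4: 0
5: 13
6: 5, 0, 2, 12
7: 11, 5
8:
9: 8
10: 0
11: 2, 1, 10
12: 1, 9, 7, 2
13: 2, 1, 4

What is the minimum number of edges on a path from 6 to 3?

Level 0: 6
Level 1: 0, 2, 5, 12
Level 2: 1, 3, 7, 9, 13
Level 3: 4, 8, 10, 11
3 first appears at level 2.

2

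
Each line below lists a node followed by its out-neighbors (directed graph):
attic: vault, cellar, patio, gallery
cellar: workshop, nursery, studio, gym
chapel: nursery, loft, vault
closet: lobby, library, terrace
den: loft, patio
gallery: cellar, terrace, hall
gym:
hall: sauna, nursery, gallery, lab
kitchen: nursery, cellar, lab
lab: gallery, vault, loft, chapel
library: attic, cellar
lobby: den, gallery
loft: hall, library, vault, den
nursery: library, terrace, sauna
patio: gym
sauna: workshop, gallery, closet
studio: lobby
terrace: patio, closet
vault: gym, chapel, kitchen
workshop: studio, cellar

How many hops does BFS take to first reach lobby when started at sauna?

Level 0: sauna
Level 1: closet, gallery, workshop
Level 2: cellar, hall, library, lobby, studio, terrace
Level 3: attic, den, gym, lab, nursery, patio
Level 4: chapel, loft, vault
Level 5: kitchen
lobby first appears at level 2.

2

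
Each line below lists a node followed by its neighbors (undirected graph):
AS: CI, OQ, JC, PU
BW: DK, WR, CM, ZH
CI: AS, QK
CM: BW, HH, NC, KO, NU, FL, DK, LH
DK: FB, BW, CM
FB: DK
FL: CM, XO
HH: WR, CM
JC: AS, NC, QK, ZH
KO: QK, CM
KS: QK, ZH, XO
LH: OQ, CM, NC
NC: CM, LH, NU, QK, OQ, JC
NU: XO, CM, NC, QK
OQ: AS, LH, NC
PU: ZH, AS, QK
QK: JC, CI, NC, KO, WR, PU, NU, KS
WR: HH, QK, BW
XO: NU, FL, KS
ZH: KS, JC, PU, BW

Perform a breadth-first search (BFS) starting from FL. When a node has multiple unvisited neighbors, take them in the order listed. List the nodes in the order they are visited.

FL CM XO BW HH NC KO NU DK LH KS WR ZH QK OQ JC FB PU CI AS

Visit FL; enqueue CM, XO → queue [CM, XO]
Visit CM; enqueue BW, HH, NC, KO, NU, DK, LH → queue [XO, BW, HH, NC, KO, NU, DK, LH]
Visit XO; enqueue KS → queue [BW, HH, NC, KO, NU, DK, LH, KS]
Visit BW; enqueue WR, ZH → queue [HH, NC, KO, NU, DK, LH, KS, WR, ZH]
Visit HH → queue [NC, KO, NU, DK, LH, KS, WR, ZH]
Visit NC; enqueue QK, OQ, JC → queue [KO, NU, DK, LH, KS, WR, ZH, QK, OQ, JC]
Visit KO → queue [NU, DK, LH, KS, WR, ZH, QK, OQ, JC]
Visit NU → queue [DK, LH, KS, WR, ZH, QK, OQ, JC]
Visit DK; enqueue FB → queue [LH, KS, WR, ZH, QK, OQ, JC, FB]
Visit LH → queue [KS, WR, ZH, QK, OQ, JC, FB]
Visit KS → queue [WR, ZH, QK, OQ, JC, FB]
Visit WR → queue [ZH, QK, OQ, JC, FB]
Visit ZH; enqueue PU → queue [QK, OQ, JC, FB, PU]
Visit QK; enqueue CI → queue [OQ, JC, FB, PU, CI]
Visit OQ; enqueue AS → queue [JC, FB, PU, CI, AS]
Visit JC → queue [FB, PU, CI, AS]
Visit FB → queue [PU, CI, AS]
Visit PU → queue [CI, AS]
Visit CI → queue [AS]
Visit AS → queue []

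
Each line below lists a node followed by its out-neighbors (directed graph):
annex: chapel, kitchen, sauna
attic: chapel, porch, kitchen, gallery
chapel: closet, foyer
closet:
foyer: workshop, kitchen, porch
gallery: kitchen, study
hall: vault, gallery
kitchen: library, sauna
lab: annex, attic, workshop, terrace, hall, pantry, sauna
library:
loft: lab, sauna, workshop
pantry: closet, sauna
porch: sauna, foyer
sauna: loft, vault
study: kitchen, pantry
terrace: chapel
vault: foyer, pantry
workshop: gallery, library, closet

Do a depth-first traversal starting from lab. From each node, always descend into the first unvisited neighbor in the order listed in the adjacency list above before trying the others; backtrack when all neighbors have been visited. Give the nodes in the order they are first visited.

Visit lab
lab → annex
annex → chapel
chapel → closet
chapel → foyer
foyer → workshop
workshop → gallery
gallery → kitchen
kitchen → library
kitchen → sauna
sauna → loft
sauna → vault
vault → pantry
gallery → study
foyer → porch
lab → attic
lab → terrace
lab → hall

lab annex chapel closet foyer workshop gallery kitchen library sauna loft vault pantry study porch attic terrace hall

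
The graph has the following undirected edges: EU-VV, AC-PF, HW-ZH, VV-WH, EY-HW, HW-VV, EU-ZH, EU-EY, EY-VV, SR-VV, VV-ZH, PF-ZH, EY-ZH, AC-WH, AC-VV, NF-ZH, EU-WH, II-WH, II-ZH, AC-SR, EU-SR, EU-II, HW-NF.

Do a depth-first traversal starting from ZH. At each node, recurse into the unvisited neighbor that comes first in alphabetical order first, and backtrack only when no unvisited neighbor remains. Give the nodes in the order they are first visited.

Visit ZH
ZH → EU
EU → EY
EY → HW
HW → NF
HW → VV
VV → AC
AC → PF
AC → SR
AC → WH
WH → II

ZH → EU → EY → HW → NF → VV → AC → PF → SR → WH → II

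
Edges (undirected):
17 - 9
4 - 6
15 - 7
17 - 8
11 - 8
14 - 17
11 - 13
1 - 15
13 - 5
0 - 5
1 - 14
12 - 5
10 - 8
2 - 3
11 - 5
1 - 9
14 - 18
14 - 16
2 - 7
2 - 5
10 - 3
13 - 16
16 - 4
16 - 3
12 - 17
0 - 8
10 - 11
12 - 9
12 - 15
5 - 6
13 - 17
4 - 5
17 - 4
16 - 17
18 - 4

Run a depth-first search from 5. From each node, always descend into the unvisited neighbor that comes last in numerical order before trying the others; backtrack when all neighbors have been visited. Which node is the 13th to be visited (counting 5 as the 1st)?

Visit 5
5 → 13
13 → 17
17 → 16
16 → 14
14 → 18
18 → 4
4 → 6
14 → 1
1 → 15
15 → 12
12 → 9
15 → 7
7 → 2
2 → 3
3 → 10
10 → 11
11 → 8
8 → 0

Visit order: 5, 13, 17, 16, 14, 18, 4, 6, 1, 15, 12, 9, 7, 2, 3, 10, 11, 8, 0

7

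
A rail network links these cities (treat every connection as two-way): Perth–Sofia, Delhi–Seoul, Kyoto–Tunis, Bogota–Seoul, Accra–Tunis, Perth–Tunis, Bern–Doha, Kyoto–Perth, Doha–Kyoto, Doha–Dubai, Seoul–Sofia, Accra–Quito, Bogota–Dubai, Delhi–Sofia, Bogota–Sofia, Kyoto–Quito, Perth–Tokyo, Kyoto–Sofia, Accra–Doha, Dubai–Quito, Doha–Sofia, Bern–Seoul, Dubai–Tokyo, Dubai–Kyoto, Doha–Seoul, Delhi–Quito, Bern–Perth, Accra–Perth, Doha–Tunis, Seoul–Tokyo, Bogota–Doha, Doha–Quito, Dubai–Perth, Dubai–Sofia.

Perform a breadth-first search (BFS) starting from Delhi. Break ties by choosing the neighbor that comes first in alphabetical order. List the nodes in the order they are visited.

Visit Delhi; enqueue Quito, Seoul, Sofia → queue [Quito, Seoul, Sofia]
Visit Quito; enqueue Accra, Doha, Dubai, Kyoto → queue [Seoul, Sofia, Accra, Doha, Dubai, Kyoto]
Visit Seoul; enqueue Bern, Bogota, Tokyo → queue [Sofia, Accra, Doha, Dubai, Kyoto, Bern, Bogota, Tokyo]
Visit Sofia; enqueue Perth → queue [Accra, Doha, Dubai, Kyoto, Bern, Bogota, Tokyo, Perth]
Visit Accra; enqueue Tunis → queue [Doha, Dubai, Kyoto, Bern, Bogota, Tokyo, Perth, Tunis]
Visit Doha → queue [Dubai, Kyoto, Bern, Bogota, Tokyo, Perth, Tunis]
Visit Dubai → queue [Kyoto, Bern, Bogota, Tokyo, Perth, Tunis]
Visit Kyoto → queue [Bern, Bogota, Tokyo, Perth, Tunis]
Visit Bern → queue [Bogota, Tokyo, Perth, Tunis]
Visit Bogota → queue [Tokyo, Perth, Tunis]
Visit Tokyo → queue [Perth, Tunis]
Visit Perth → queue [Tunis]
Visit Tunis → queue []

Delhi, Quito, Seoul, Sofia, Accra, Doha, Dubai, Kyoto, Bern, Bogota, Tokyo, Perth, Tunis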